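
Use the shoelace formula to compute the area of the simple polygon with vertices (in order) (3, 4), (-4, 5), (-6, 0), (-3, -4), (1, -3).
Area = 111/2

Shoelace formula: Area = (1/2) |Σ_i (x_i · y_{i+1} − x_{i+1} · y_i)| (indices mod n). Compute each cross term:
  (3)(5) − (-4)(4) = 31
  (-4)(0) − (-6)(5) = 30
  (-6)(-4) − (-3)(0) = 24
  (-3)(-3) − (1)(-4) = 13
  (1)(4) − (3)(-3) = 13
Sum = 111, so (signed) Area = 111/2 = 111/2, |Area| = 111/2.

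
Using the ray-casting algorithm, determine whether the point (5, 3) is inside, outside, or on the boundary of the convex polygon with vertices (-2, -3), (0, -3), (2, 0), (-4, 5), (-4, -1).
The point (5, 3) lies strictly outside the polygon

Cast a horizontal ray to the right from the query point and count how many polygon edges it crosses (each edge strictly once or zero times, handled with the usual half-open convention). 
Parity of crossings → even ⇒ outside.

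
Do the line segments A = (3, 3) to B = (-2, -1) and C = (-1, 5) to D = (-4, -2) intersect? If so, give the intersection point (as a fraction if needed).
No (intersection of containing lines falls outside at least one segment)

Parametrize and solve: t = 34/23, s = 26/23. At least one of these is outside [0, 1], so the segments do not intersect.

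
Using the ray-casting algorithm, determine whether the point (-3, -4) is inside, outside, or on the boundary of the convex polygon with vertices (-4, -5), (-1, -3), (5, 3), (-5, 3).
The point (-3, -4) lies strictly inside the polygon

Cast a horizontal ray to the right from the query point and count how many polygon edges it crosses (each edge strictly once or zero times, handled with the usual half-open convention). 
Parity of crossings → odd ⇒ inside.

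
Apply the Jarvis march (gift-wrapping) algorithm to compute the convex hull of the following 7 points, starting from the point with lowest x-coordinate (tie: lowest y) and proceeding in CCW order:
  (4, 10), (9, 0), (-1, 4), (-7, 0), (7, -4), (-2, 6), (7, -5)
Hull (CCW) = [(-7, 0), (7, -5), (9, 0), (4, 10), (-2, 6)]

Jarvis march: at each step, from the current hull vertex p, select the next vertex q as the point such that every other point lies strictly to the left of (or on) the directed line p → q. (Equivalently: for every other point r, the cross product (q − p) × (r − p) ≥ 0.)
Starting point (lowest x, tie lowest y): (-7, 0). Wrap until returning to start. Resulting hull: (-7, 0), (7, -5), (9, 0), (4, 10), (-2, 6).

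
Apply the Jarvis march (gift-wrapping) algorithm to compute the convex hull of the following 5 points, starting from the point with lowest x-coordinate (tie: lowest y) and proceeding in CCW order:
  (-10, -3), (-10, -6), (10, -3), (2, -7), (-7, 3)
Hull (CCW) = [(-10, -6), (2, -7), (10, -3), (-7, 3), (-10, -3)]

Jarvis march: at each step, from the current hull vertex p, select the next vertex q as the point such that every other point lies strictly to the left of (or on) the directed line p → q. (Equivalently: for every other point r, the cross product (q − p) × (r − p) ≥ 0.)
Starting point (lowest x, tie lowest y): (-10, -6). Wrap until returning to start. Resulting hull: (-10, -6), (2, -7), (10, -3), (-7, 3), (-10, -3).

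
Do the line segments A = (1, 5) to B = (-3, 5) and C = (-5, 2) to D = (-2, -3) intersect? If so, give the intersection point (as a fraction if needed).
No (intersection of containing lines falls outside at least one segment)

Parametrize and solve: t = 39/20, s = -3/5. At least one of these is outside [0, 1], so the segments do not intersect.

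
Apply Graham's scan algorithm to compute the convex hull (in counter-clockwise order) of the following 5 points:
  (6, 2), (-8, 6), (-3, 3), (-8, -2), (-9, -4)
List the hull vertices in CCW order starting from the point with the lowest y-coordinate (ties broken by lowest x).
Hull (CCW) = [(-9, -4), (6, 2), (-8, 6)]

Graham scan procedure:
  1. Find the pivot p₀ = point with lowest y (tie → lowest x): (-9, -4).
  2. Sort the remaining points by polar angle around p₀.
  3. Walk through sorted points, maintaining a stack; pop the top while the last three entries make a non-left turn (cross product ≤ 0).
  4. Final stack is the convex hull in CCW order: (-9, -4), (6, 2), (-8, 6).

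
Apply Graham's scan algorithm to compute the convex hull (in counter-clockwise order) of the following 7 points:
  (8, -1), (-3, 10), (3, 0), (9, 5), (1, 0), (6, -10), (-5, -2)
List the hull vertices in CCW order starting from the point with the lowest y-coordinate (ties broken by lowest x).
Hull (CCW) = [(6, -10), (8, -1), (9, 5), (-3, 10), (-5, -2)]

Graham scan procedure:
  1. Find the pivot p₀ = point with lowest y (tie → lowest x): (6, -10).
  2. Sort the remaining points by polar angle around p₀.
  3. Walk through sorted points, maintaining a stack; pop the top while the last three entries make a non-left turn (cross product ≤ 0).
  4. Final stack is the convex hull in CCW order: (6, -10), (8, -1), (9, 5), (-3, 10), (-5, -2).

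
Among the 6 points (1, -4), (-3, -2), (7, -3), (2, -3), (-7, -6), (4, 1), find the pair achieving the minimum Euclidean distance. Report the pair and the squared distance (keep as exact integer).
Pair = ((1, -4), (2, -3)); squared distance = 2

Compute all C(6, 2) = 15 pairwise squared distances (x_i − x_j)² + (y_i − y_j)². The minimum is 2, attained by the pair ((1, -4), (2, -3)).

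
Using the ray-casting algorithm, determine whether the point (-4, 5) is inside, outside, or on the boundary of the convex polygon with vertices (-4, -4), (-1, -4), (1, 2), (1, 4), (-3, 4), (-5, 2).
The point (-4, 5) lies strictly outside the polygon

Cast a horizontal ray to the right from the query point and count how many polygon edges it crosses (each edge strictly once or zero times, handled with the usual half-open convention). 
Parity of crossings → even ⇒ outside.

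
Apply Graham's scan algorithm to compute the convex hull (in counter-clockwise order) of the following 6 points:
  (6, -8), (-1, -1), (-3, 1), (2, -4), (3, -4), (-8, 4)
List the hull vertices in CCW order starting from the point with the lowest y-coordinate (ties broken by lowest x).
Hull (CCW) = [(6, -8), (3, -4), (-3, 1), (-8, 4)]

Graham scan procedure:
  1. Find the pivot p₀ = point with lowest y (tie → lowest x): (6, -8).
  2. Sort the remaining points by polar angle around p₀.
  3. Walk through sorted points, maintaining a stack; pop the top while the last three entries make a non-left turn (cross product ≤ 0).
  4. Final stack is the convex hull in CCW order: (6, -8), (3, -4), (-3, 1), (-8, 4).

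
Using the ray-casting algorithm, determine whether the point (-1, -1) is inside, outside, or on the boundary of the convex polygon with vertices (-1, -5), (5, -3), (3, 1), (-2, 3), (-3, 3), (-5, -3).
The point (-1, -1) lies strictly inside the polygon

Cast a horizontal ray to the right from the query point and count how many polygon edges it crosses (each edge strictly once or zero times, handled with the usual half-open convention). 
Parity of crossings → odd ⇒ inside.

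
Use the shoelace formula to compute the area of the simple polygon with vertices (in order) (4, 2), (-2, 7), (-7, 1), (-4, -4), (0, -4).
Area = 143/2

Shoelace formula: Area = (1/2) |Σ_i (x_i · y_{i+1} − x_{i+1} · y_i)| (indices mod n). Compute each cross term:
  (4)(7) − (-2)(2) = 32
  (-2)(1) − (-7)(7) = 47
  (-7)(-4) − (-4)(1) = 32
  (-4)(-4) − (0)(-4) = 16
  (0)(2) − (4)(-4) = 16
Sum = 143, so (signed) Area = 143/2 = 143/2, |Area| = 143/2.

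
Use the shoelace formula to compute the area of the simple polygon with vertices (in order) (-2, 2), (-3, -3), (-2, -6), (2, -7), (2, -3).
Area = 28

Shoelace formula: Area = (1/2) |Σ_i (x_i · y_{i+1} − x_{i+1} · y_i)| (indices mod n). Compute each cross term:
  (-2)(-3) − (-3)(2) = 12
  (-3)(-6) − (-2)(-3) = 12
  (-2)(-7) − (2)(-6) = 26
  (2)(-3) − (2)(-7) = 8
  (2)(2) − (-2)(-3) = -2
Sum = 56, so (signed) Area = 56/2 = 28, |Area| = 28.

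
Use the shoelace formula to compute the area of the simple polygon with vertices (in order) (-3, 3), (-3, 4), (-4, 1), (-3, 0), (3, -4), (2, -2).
Area = 27/2

Shoelace formula: Area = (1/2) |Σ_i (x_i · y_{i+1} − x_{i+1} · y_i)| (indices mod n). Compute each cross term:
  (-3)(4) − (-3)(3) = -3
  (-3)(1) − (-4)(4) = 13
  (-4)(0) − (-3)(1) = 3
  (-3)(-4) − (3)(0) = 12
  (3)(-2) − (2)(-4) = 2
  (2)(3) − (-3)(-2) = 0
Sum = 27, so (signed) Area = 27/2 = 27/2, |Area| = 27/2.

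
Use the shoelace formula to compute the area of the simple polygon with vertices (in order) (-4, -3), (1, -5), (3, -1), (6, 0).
Area = 25/2

Shoelace formula: Area = (1/2) |Σ_i (x_i · y_{i+1} − x_{i+1} · y_i)| (indices mod n). Compute each cross term:
  (-4)(-5) − (1)(-3) = 23
  (1)(-1) − (3)(-5) = 14
  (3)(0) − (6)(-1) = 6
  (6)(-3) − (-4)(0) = -18
Sum = 25, so (signed) Area = 25/2 = 25/2, |Area| = 25/2.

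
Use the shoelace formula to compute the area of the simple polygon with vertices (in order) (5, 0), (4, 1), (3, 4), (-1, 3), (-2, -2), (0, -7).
Area = 44

Shoelace formula: Area = (1/2) |Σ_i (x_i · y_{i+1} − x_{i+1} · y_i)| (indices mod n). Compute each cross term:
  (5)(1) − (4)(0) = 5
  (4)(4) − (3)(1) = 13
  (3)(3) − (-1)(4) = 13
  (-1)(-2) − (-2)(3) = 8
  (-2)(-7) − (0)(-2) = 14
  (0)(0) − (5)(-7) = 35
Sum = 88, so (signed) Area = 88/2 = 44, |Area| = 44.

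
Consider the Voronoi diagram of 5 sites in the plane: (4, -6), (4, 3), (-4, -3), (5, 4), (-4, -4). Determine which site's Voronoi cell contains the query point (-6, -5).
Nearest site = (-4, -4)

The Voronoi cell of site s contains exactly those query points closer to s than to any other site. Compute squared distances from q = (-6, -5) to each site:
  (-4 − -6)² + (-4 − -5)² = 5
  (-4 − -6)² + (-3 − -5)² = 8
  (4 − -6)² + (-6 − -5)² = 101
  (4 − -6)² + (3 − -5)² = 164
  (5 − -6)² + (4 − -5)² = 202
Minimum is attained by (-4, -4), so q lies in its Voronoi cell.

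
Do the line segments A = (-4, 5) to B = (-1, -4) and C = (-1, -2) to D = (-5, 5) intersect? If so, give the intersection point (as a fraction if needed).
Yes; intersection at (-13/5, 4/5) (t = 7/15 on AB, s = 2/5 on CD)

Parametrize AB as A + t(B − A) = (-4 + 3 t, 5 + -9 t) and CD as C + s(D − C) = (-1 + -4 s, -2 + 7 s). Solve the linear system for (t, s). Determinant = 15 ≠ 0, so a unique intersection of the containing lines exists. Solution: t = 7/15, s = 2/5 — both in [0, 1], so the segments cross. Intersection point: (-13/5, 4/5).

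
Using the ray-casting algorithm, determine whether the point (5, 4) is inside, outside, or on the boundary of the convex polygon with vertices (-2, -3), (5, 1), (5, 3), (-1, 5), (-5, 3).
The point (5, 4) lies strictly outside the polygon

Cast a horizontal ray to the right from the query point and count how many polygon edges it crosses (each edge strictly once or zero times, handled with the usual half-open convention). 
Parity of crossings → even ⇒ outside.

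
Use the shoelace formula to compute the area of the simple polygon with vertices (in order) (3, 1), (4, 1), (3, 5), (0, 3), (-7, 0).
Area = 39/2

Shoelace formula: Area = (1/2) |Σ_i (x_i · y_{i+1} − x_{i+1} · y_i)| (indices mod n). Compute each cross term:
  (3)(1) − (4)(1) = -1
  (4)(5) − (3)(1) = 17
  (3)(3) − (0)(5) = 9
  (0)(0) − (-7)(3) = 21
  (-7)(1) − (3)(0) = -7
Sum = 39, so (signed) Area = 39/2 = 39/2, |Area| = 39/2.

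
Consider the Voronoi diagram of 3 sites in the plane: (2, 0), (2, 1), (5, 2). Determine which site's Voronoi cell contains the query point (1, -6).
Nearest site = (2, 0)

The Voronoi cell of site s contains exactly those query points closer to s than to any other site. Compute squared distances from q = (1, -6) to each site:
  (2 − 1)² + (0 − -6)² = 37
  (2 − 1)² + (1 − -6)² = 50
  (5 − 1)² + (2 − -6)² = 80
Minimum is attained by (2, 0), so q lies in its Voronoi cell.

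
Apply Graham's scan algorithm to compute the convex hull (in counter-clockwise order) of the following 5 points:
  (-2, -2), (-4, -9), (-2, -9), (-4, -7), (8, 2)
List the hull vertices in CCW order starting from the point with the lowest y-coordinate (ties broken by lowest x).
Hull (CCW) = [(-4, -9), (-2, -9), (8, 2), (-2, -2), (-4, -7)]

Graham scan procedure:
  1. Find the pivot p₀ = point with lowest y (tie → lowest x): (-4, -9).
  2. Sort the remaining points by polar angle around p₀.
  3. Walk through sorted points, maintaining a stack; pop the top while the last three entries make a non-left turn (cross product ≤ 0).
  4. Final stack is the convex hull in CCW order: (-4, -9), (-2, -9), (8, 2), (-2, -2), (-4, -7).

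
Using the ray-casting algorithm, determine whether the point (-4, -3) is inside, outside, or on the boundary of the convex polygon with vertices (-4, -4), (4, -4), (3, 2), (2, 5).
The point (-4, -3) lies strictly outside the polygon

Cast a horizontal ray to the right from the query point and count how many polygon edges it crosses (each edge strictly once or zero times, handled with the usual half-open convention). 
Parity of crossings → even ⇒ outside.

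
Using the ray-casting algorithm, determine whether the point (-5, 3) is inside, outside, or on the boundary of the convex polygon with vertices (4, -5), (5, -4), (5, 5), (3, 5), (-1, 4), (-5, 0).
The point (-5, 3) lies strictly outside the polygon

Cast a horizontal ray to the right from the query point and count how many polygon edges it crosses (each edge strictly once or zero times, handled with the usual half-open convention). 
Parity of crossings → even ⇒ outside.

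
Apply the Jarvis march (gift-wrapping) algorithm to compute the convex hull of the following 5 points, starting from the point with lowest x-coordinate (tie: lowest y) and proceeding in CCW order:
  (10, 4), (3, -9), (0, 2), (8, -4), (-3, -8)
Hull (CCW) = [(-3, -8), (3, -9), (8, -4), (10, 4), (0, 2)]

Jarvis march: at each step, from the current hull vertex p, select the next vertex q as the point such that every other point lies strictly to the left of (or on) the directed line p → q. (Equivalently: for every other point r, the cross product (q − p) × (r − p) ≥ 0.)
Starting point (lowest x, tie lowest y): (-3, -8). Wrap until returning to start. Resulting hull: (-3, -8), (3, -9), (8, -4), (10, 4), (0, 2).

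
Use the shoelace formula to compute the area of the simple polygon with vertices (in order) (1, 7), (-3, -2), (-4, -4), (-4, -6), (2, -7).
Area = 46

Shoelace formula: Area = (1/2) |Σ_i (x_i · y_{i+1} − x_{i+1} · y_i)| (indices mod n). Compute each cross term:
  (1)(-2) − (-3)(7) = 19
  (-3)(-4) − (-4)(-2) = 4
  (-4)(-6) − (-4)(-4) = 8
  (-4)(-7) − (2)(-6) = 40
  (2)(7) − (1)(-7) = 21
Sum = 92, so (signed) Area = 92/2 = 46, |Area| = 46.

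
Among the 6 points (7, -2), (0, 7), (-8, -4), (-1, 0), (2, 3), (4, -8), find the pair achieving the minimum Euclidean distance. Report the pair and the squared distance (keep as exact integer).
Pair = ((-1, 0), (2, 3)); squared distance = 18

Compute all C(6, 2) = 15 pairwise squared distances (x_i − x_j)² + (y_i − y_j)². The minimum is 18, attained by the pair ((-1, 0), (2, 3)).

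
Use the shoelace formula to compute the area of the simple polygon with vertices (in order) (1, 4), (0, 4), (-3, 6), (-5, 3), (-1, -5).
Area = 33

Shoelace formula: Area = (1/2) |Σ_i (x_i · y_{i+1} − x_{i+1} · y_i)| (indices mod n). Compute each cross term:
  (1)(4) − (0)(4) = 4
  (0)(6) − (-3)(4) = 12
  (-3)(3) − (-5)(6) = 21
  (-5)(-5) − (-1)(3) = 28
  (-1)(4) − (1)(-5) = 1
Sum = 66, so (signed) Area = 66/2 = 33, |Area| = 33.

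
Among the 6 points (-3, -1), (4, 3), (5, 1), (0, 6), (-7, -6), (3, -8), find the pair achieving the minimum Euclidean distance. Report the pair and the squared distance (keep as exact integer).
Pair = ((4, 3), (5, 1)); squared distance = 5

Compute all C(6, 2) = 15 pairwise squared distances (x_i − x_j)² + (y_i − y_j)². The minimum is 5, attained by the pair ((4, 3), (5, 1)).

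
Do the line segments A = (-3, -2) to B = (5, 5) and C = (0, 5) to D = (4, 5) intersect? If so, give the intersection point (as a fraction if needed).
No (intersection of containing lines falls outside at least one segment)

Parametrize and solve: t = 1, s = 5/4. At least one of these is outside [0, 1], so the segments do not intersect.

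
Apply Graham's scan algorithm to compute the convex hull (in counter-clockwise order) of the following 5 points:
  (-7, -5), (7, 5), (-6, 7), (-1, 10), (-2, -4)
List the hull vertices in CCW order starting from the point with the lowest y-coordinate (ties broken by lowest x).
Hull (CCW) = [(-7, -5), (-2, -4), (7, 5), (-1, 10), (-6, 7)]

Graham scan procedure:
  1. Find the pivot p₀ = point with lowest y (tie → lowest x): (-7, -5).
  2. Sort the remaining points by polar angle around p₀.
  3. Walk through sorted points, maintaining a stack; pop the top while the last three entries make a non-left turn (cross product ≤ 0).
  4. Final stack is the convex hull in CCW order: (-7, -5), (-2, -4), (7, 5), (-1, 10), (-6, 7).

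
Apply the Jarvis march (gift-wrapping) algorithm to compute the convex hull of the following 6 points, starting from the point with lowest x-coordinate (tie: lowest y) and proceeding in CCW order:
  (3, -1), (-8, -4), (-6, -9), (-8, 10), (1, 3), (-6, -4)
Hull (CCW) = [(-8, -4), (-6, -9), (3, -1), (1, 3), (-8, 10)]

Jarvis march: at each step, from the current hull vertex p, select the next vertex q as the point such that every other point lies strictly to the left of (or on) the directed line p → q. (Equivalently: for every other point r, the cross product (q − p) × (r − p) ≥ 0.)
Starting point (lowest x, tie lowest y): (-8, -4). Wrap until returning to start. Resulting hull: (-8, -4), (-6, -9), (3, -1), (1, 3), (-8, 10).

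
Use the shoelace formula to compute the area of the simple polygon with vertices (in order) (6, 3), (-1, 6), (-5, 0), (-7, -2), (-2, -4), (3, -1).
Area = 66

Shoelace formula: Area = (1/2) |Σ_i (x_i · y_{i+1} − x_{i+1} · y_i)| (indices mod n). Compute each cross term:
  (6)(6) − (-1)(3) = 39
  (-1)(0) − (-5)(6) = 30
  (-5)(-2) − (-7)(0) = 10
  (-7)(-4) − (-2)(-2) = 24
  (-2)(-1) − (3)(-4) = 14
  (3)(3) − (6)(-1) = 15
Sum = 132, so (signed) Area = 132/2 = 66, |Area| = 66.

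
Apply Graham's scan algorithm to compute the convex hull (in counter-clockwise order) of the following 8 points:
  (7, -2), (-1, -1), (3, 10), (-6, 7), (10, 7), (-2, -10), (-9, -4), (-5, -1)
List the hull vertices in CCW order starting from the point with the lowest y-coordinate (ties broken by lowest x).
Hull (CCW) = [(-2, -10), (7, -2), (10, 7), (3, 10), (-6, 7), (-9, -4)]

Graham scan procedure:
  1. Find the pivot p₀ = point with lowest y (tie → lowest x): (-2, -10).
  2. Sort the remaining points by polar angle around p₀.
  3. Walk through sorted points, maintaining a stack; pop the top while the last three entries make a non-left turn (cross product ≤ 0).
  4. Final stack is the convex hull in CCW order: (-2, -10), (7, -2), (10, 7), (3, 10), (-6, 7), (-9, -4).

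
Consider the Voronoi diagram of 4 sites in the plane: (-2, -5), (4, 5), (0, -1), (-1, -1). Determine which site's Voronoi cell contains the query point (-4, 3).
Nearest site = (-1, -1)

The Voronoi cell of site s contains exactly those query points closer to s than to any other site. Compute squared distances from q = (-4, 3) to each site:
  (-1 − -4)² + (-1 − 3)² = 25
  (0 − -4)² + (-1 − 3)² = 32
  (-2 − -4)² + (-5 − 3)² = 68
  (4 − -4)² + (5 − 3)² = 68
Minimum is attained by (-1, -1), so q lies in its Voronoi cell.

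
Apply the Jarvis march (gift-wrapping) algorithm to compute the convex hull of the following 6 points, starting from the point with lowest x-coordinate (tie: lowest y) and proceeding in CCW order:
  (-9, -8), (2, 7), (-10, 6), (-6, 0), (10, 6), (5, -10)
Hull (CCW) = [(-10, 6), (-9, -8), (5, -10), (10, 6), (2, 7)]

Jarvis march: at each step, from the current hull vertex p, select the next vertex q as the point such that every other point lies strictly to the left of (or on) the directed line p → q. (Equivalently: for every other point r, the cross product (q − p) × (r − p) ≥ 0.)
Starting point (lowest x, tie lowest y): (-10, 6). Wrap until returning to start. Resulting hull: (-10, 6), (-9, -8), (5, -10), (10, 6), (2, 7).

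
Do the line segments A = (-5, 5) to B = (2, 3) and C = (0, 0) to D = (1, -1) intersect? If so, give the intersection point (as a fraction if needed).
No (intersection of containing lines falls outside at least one segment)

Parametrize and solve: t = 0, s = -5. At least one of these is outside [0, 1], so the segments do not intersect.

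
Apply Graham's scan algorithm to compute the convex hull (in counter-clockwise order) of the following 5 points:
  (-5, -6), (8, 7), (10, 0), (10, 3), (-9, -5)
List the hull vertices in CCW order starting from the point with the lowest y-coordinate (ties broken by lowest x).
Hull (CCW) = [(-5, -6), (10, 0), (10, 3), (8, 7), (-9, -5)]

Graham scan procedure:
  1. Find the pivot p₀ = point with lowest y (tie → lowest x): (-5, -6).
  2. Sort the remaining points by polar angle around p₀.
  3. Walk through sorted points, maintaining a stack; pop the top while the last three entries make a non-left turn (cross product ≤ 0).
  4. Final stack is the convex hull in CCW order: (-5, -6), (10, 0), (10, 3), (8, 7), (-9, -5).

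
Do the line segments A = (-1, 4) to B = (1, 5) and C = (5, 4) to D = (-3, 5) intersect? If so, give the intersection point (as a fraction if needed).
Yes; intersection at (1/5, 23/5) (t = 3/5 on AB, s = 3/5 on CD)

Parametrize AB as A + t(B − A) = (-1 + 2 t, 4 + 1 t) and CD as C + s(D − C) = (5 + -8 s, 4 + 1 s). Solve the linear system for (t, s). Determinant = -10 ≠ 0, so a unique intersection of the containing lines exists. Solution: t = 3/5, s = 3/5 — both in [0, 1], so the segments cross. Intersection point: (1/5, 23/5).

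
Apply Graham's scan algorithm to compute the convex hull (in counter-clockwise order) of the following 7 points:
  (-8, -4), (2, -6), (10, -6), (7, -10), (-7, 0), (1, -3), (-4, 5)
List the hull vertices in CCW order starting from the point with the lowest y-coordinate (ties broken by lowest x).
Hull (CCW) = [(7, -10), (10, -6), (-4, 5), (-7, 0), (-8, -4)]

Graham scan procedure:
  1. Find the pivot p₀ = point with lowest y (tie → lowest x): (7, -10).
  2. Sort the remaining points by polar angle around p₀.
  3. Walk through sorted points, maintaining a stack; pop the top while the last three entries make a non-left turn (cross product ≤ 0).
  4. Final stack is the convex hull in CCW order: (7, -10), (10, -6), (-4, 5), (-7, 0), (-8, -4).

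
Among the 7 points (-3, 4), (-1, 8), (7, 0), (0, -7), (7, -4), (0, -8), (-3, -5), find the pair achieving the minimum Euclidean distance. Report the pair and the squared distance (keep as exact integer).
Pair = ((0, -7), (0, -8)); squared distance = 1

Compute all C(7, 2) = 21 pairwise squared distances (x_i − x_j)² + (y_i − y_j)². The minimum is 1, attained by the pair ((0, -7), (0, -8)).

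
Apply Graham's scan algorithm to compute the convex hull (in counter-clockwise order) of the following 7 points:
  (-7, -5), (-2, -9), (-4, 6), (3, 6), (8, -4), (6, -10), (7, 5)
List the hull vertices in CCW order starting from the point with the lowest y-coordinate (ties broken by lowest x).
Hull (CCW) = [(6, -10), (8, -4), (7, 5), (3, 6), (-4, 6), (-7, -5), (-2, -9)]

Graham scan procedure:
  1. Find the pivot p₀ = point with lowest y (tie → lowest x): (6, -10).
  2. Sort the remaining points by polar angle around p₀.
  3. Walk through sorted points, maintaining a stack; pop the top while the last three entries make a non-left turn (cross product ≤ 0).
  4. Final stack is the convex hull in CCW order: (6, -10), (8, -4), (7, 5), (3, 6), (-4, 6), (-7, -5), (-2, -9).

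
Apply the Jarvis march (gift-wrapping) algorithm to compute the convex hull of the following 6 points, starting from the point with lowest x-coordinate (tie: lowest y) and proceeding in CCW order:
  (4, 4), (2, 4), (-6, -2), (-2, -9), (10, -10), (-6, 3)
Hull (CCW) = [(-6, -2), (-2, -9), (10, -10), (4, 4), (2, 4), (-6, 3)]

Jarvis march: at each step, from the current hull vertex p, select the next vertex q as the point such that every other point lies strictly to the left of (or on) the directed line p → q. (Equivalently: for every other point r, the cross product (q − p) × (r − p) ≥ 0.)
Starting point (lowest x, tie lowest y): (-6, -2). Wrap until returning to start. Resulting hull: (-6, -2), (-2, -9), (10, -10), (4, 4), (2, 4), (-6, 3).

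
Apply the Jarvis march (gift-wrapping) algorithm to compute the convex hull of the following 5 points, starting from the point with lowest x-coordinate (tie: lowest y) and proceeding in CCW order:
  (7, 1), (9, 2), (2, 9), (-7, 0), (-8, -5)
Hull (CCW) = [(-8, -5), (7, 1), (9, 2), (2, 9), (-7, 0)]

Jarvis march: at each step, from the current hull vertex p, select the next vertex q as the point such that every other point lies strictly to the left of (or on) the directed line p → q. (Equivalently: for every other point r, the cross product (q − p) × (r − p) ≥ 0.)
Starting point (lowest x, tie lowest y): (-8, -5). Wrap until returning to start. Resulting hull: (-8, -5), (7, 1), (9, 2), (2, 9), (-7, 0).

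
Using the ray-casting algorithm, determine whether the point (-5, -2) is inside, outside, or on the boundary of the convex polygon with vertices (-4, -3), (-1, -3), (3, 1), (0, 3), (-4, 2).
The point (-5, -2) lies strictly outside the polygon

Cast a horizontal ray to the right from the query point and count how many polygon edges it crosses (each edge strictly once or zero times, handled with the usual half-open convention). 
Parity of crossings → even ⇒ outside.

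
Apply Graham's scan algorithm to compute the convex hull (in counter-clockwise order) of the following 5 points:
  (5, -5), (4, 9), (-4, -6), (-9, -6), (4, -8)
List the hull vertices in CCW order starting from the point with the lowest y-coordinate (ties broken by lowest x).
Hull (CCW) = [(4, -8), (5, -5), (4, 9), (-9, -6)]

Graham scan procedure:
  1. Find the pivot p₀ = point with lowest y (tie → lowest x): (4, -8).
  2. Sort the remaining points by polar angle around p₀.
  3. Walk through sorted points, maintaining a stack; pop the top while the last three entries make a non-left turn (cross product ≤ 0).
  4. Final stack is the convex hull in CCW order: (4, -8), (5, -5), (4, 9), (-9, -6).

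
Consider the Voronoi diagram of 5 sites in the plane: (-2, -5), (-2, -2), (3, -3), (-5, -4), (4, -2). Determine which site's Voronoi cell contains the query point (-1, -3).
Nearest site = (-2, -2)

The Voronoi cell of site s contains exactly those query points closer to s than to any other site. Compute squared distances from q = (-1, -3) to each site:
  (-2 − -1)² + (-2 − -3)² = 2
  (-2 − -1)² + (-5 − -3)² = 5
  (3 − -1)² + (-3 − -3)² = 16
  (-5 − -1)² + (-4 − -3)² = 17
  (4 − -1)² + (-2 − -3)² = 26
Minimum is attained by (-2, -2), so q lies in its Voronoi cell.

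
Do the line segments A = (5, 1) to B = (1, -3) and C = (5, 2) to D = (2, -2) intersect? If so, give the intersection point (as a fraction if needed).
Yes; intersection at (2, -2) (t = 3/4 on AB, s = 1 on CD)

Parametrize AB as A + t(B − A) = (5 + -4 t, 1 + -4 t) and CD as C + s(D − C) = (5 + -3 s, 2 + -4 s). Solve the linear system for (t, s). Determinant = -4 ≠ 0, so a unique intersection of the containing lines exists. Solution: t = 3/4, s = 1 — both in [0, 1], so the segments cross. Intersection point: (2, -2).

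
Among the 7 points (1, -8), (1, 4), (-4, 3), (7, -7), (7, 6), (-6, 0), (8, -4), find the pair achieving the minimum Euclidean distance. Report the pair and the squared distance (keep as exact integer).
Pair = ((7, -7), (8, -4)); squared distance = 10

Compute all C(7, 2) = 21 pairwise squared distances (x_i − x_j)² + (y_i − y_j)². The minimum is 10, attained by the pair ((7, -7), (8, -4)).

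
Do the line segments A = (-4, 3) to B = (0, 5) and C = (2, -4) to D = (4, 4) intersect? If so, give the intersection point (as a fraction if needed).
No (intersection of containing lines falls outside at least one segment)

Parametrize and solve: t = 31/14, s = 10/7. At least one of these is outside [0, 1], so the segments do not intersect.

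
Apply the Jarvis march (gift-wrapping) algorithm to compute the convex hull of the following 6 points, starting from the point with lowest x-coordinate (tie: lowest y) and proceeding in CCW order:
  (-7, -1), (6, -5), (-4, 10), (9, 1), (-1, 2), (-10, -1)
Hull (CCW) = [(-10, -1), (6, -5), (9, 1), (-4, 10)]

Jarvis march: at each step, from the current hull vertex p, select the next vertex q as the point such that every other point lies strictly to the left of (or on) the directed line p → q. (Equivalently: for every other point r, the cross product (q − p) × (r − p) ≥ 0.)
Starting point (lowest x, tie lowest y): (-10, -1). Wrap until returning to start. Resulting hull: (-10, -1), (6, -5), (9, 1), (-4, 10).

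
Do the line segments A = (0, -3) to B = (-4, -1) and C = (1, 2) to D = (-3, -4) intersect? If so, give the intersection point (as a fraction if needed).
Yes; intersection at (-7/4, -17/8) (t = 7/16 on AB, s = 11/16 on CD)

Parametrize AB as A + t(B − A) = (0 + -4 t, -3 + 2 t) and CD as C + s(D − C) = (1 + -4 s, 2 + -6 s). Solve the linear system for (t, s). Determinant = -32 ≠ 0, so a unique intersection of the containing lines exists. Solution: t = 7/16, s = 11/16 — both in [0, 1], so the segments cross. Intersection point: (-7/4, -17/8).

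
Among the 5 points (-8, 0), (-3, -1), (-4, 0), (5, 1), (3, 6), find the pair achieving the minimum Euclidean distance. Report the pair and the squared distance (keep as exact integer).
Pair = ((-3, -1), (-4, 0)); squared distance = 2

Compute all C(5, 2) = 10 pairwise squared distances (x_i − x_j)² + (y_i − y_j)². The minimum is 2, attained by the pair ((-3, -1), (-4, 0)).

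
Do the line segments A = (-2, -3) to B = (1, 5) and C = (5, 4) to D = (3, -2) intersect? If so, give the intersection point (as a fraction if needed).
No (intersection of containing lines falls outside at least one segment)

Parametrize and solve: t = 14, s = -35/2. At least one of these is outside [0, 1], so the segments do not intersect.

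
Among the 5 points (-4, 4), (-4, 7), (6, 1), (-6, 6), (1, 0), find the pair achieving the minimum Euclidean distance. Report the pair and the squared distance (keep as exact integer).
Pair = ((-4, 7), (-6, 6)); squared distance = 5

Compute all C(5, 2) = 10 pairwise squared distances (x_i − x_j)² + (y_i − y_j)². The minimum is 5, attained by the pair ((-4, 7), (-6, 6)).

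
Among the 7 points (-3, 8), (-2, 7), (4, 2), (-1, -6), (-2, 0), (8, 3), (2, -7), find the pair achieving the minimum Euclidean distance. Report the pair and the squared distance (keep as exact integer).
Pair = ((-3, 8), (-2, 7)); squared distance = 2

Compute all C(7, 2) = 21 pairwise squared distances (x_i − x_j)² + (y_i − y_j)². The minimum is 2, attained by the pair ((-3, 8), (-2, 7)).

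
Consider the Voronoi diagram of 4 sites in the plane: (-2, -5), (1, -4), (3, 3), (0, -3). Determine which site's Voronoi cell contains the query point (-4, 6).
Nearest site = (3, 3)

The Voronoi cell of site s contains exactly those query points closer to s than to any other site. Compute squared distances from q = (-4, 6) to each site:
  (3 − -4)² + (3 − 6)² = 58
  (0 − -4)² + (-3 − 6)² = 97
  (-2 − -4)² + (-5 − 6)² = 125
  (1 − -4)² + (-4 − 6)² = 125
Minimum is attained by (3, 3), so q lies in its Voronoi cell.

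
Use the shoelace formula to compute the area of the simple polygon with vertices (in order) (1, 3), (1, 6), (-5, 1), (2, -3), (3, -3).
Area = 31

Shoelace formula: Area = (1/2) |Σ_i (x_i · y_{i+1} − x_{i+1} · y_i)| (indices mod n). Compute each cross term:
  (1)(6) − (1)(3) = 3
  (1)(1) − (-5)(6) = 31
  (-5)(-3) − (2)(1) = 13
  (2)(-3) − (3)(-3) = 3
  (3)(3) − (1)(-3) = 12
Sum = 62, so (signed) Area = 62/2 = 31, |Area| = 31.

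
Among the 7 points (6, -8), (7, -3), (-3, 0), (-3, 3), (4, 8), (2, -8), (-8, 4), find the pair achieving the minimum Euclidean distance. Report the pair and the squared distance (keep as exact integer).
Pair = ((-3, 0), (-3, 3)); squared distance = 9

Compute all C(7, 2) = 21 pairwise squared distances (x_i − x_j)² + (y_i − y_j)². The minimum is 9, attained by the pair ((-3, 0), (-3, 3)).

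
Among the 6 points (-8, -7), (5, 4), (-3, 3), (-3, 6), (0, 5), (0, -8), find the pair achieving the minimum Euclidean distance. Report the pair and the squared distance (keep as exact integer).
Pair = ((-3, 3), (-3, 6)); squared distance = 9

Compute all C(6, 2) = 15 pairwise squared distances (x_i − x_j)² + (y_i − y_j)². The minimum is 9, attained by the pair ((-3, 3), (-3, 6)).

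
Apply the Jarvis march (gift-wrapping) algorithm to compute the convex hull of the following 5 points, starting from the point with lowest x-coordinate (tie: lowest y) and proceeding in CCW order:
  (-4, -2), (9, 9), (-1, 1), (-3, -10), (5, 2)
Hull (CCW) = [(-4, -2), (-3, -10), (5, 2), (9, 9), (-1, 1)]

Jarvis march: at each step, from the current hull vertex p, select the next vertex q as the point such that every other point lies strictly to the left of (or on) the directed line p → q. (Equivalently: for every other point r, the cross product (q − p) × (r − p) ≥ 0.)
Starting point (lowest x, tie lowest y): (-4, -2). Wrap until returning to start. Resulting hull: (-4, -2), (-3, -10), (5, 2), (9, 9), (-1, 1).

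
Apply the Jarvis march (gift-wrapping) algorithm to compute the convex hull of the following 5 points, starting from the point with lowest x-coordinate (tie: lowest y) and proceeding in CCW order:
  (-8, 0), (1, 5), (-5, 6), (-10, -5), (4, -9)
Hull (CCW) = [(-10, -5), (4, -9), (1, 5), (-5, 6), (-8, 0)]

Jarvis march: at each step, from the current hull vertex p, select the next vertex q as the point such that every other point lies strictly to the left of (or on) the directed line p → q. (Equivalently: for every other point r, the cross product (q − p) × (r − p) ≥ 0.)
Starting point (lowest x, tie lowest y): (-10, -5). Wrap until returning to start. Resulting hull: (-10, -5), (4, -9), (1, 5), (-5, 6), (-8, 0).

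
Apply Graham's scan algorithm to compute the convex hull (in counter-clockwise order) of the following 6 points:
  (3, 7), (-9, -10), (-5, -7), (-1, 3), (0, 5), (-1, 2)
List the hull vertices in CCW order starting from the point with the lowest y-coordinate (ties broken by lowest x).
Hull (CCW) = [(-9, -10), (-5, -7), (3, 7), (0, 5)]

Graham scan procedure:
  1. Find the pivot p₀ = point with lowest y (tie → lowest x): (-9, -10).
  2. Sort the remaining points by polar angle around p₀.
  3. Walk through sorted points, maintaining a stack; pop the top while the last three entries make a non-left turn (cross product ≤ 0).
  4. Final stack is the convex hull in CCW order: (-9, -10), (-5, -7), (3, 7), (0, 5).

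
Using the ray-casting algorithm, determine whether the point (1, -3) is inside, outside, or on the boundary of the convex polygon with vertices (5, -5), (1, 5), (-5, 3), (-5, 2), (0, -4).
The point (1, -3) lies strictly inside the polygon

Cast a horizontal ray to the right from the query point and count how many polygon edges it crosses (each edge strictly once or zero times, handled with the usual half-open convention). 
Parity of crossings → odd ⇒ inside.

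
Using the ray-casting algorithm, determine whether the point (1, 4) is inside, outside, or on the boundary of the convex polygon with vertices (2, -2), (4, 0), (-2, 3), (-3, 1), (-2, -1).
The point (1, 4) lies strictly outside the polygon

Cast a horizontal ray to the right from the query point and count how many polygon edges it crosses (each edge strictly once or zero times, handled with the usual half-open convention). 
Parity of crossings → even ⇒ outside.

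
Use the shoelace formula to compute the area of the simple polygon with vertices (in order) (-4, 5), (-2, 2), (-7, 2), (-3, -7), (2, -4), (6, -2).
Area = 135/2

Shoelace formula: Area = (1/2) |Σ_i (x_i · y_{i+1} − x_{i+1} · y_i)| (indices mod n). Compute each cross term:
  (-4)(2) − (-2)(5) = 2
  (-2)(2) − (-7)(2) = 10
  (-7)(-7) − (-3)(2) = 55
  (-3)(-4) − (2)(-7) = 26
  (2)(-2) − (6)(-4) = 20
  (6)(5) − (-4)(-2) = 22
Sum = 135, so (signed) Area = 135/2 = 135/2, |Area| = 135/2.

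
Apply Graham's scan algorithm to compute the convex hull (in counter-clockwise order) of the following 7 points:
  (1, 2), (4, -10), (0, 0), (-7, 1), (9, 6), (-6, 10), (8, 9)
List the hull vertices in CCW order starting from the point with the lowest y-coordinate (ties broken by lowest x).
Hull (CCW) = [(4, -10), (9, 6), (8, 9), (-6, 10), (-7, 1)]

Graham scan procedure:
  1. Find the pivot p₀ = point with lowest y (tie → lowest x): (4, -10).
  2. Sort the remaining points by polar angle around p₀.
  3. Walk through sorted points, maintaining a stack; pop the top while the last three entries make a non-left turn (cross product ≤ 0).
  4. Final stack is the convex hull in CCW order: (4, -10), (9, 6), (8, 9), (-6, 10), (-7, 1).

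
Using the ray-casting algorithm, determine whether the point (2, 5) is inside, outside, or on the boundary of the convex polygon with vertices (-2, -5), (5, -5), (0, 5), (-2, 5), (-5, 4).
The point (2, 5) lies strictly outside the polygon

Cast a horizontal ray to the right from the query point and count how many polygon edges it crosses (each edge strictly once or zero times, handled with the usual half-open convention). 
Parity of crossings → even ⇒ outside.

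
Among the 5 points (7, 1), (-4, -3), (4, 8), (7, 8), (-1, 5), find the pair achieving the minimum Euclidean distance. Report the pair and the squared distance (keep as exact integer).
Pair = ((4, 8), (7, 8)); squared distance = 9

Compute all C(5, 2) = 10 pairwise squared distances (x_i − x_j)² + (y_i − y_j)². The minimum is 9, attained by the pair ((4, 8), (7, 8)).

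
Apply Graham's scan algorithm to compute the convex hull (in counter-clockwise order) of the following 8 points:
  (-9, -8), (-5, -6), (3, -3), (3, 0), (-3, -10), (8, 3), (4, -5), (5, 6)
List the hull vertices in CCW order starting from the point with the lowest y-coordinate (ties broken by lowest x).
Hull (CCW) = [(-3, -10), (4, -5), (8, 3), (5, 6), (-9, -8)]

Graham scan procedure:
  1. Find the pivot p₀ = point with lowest y (tie → lowest x): (-3, -10).
  2. Sort the remaining points by polar angle around p₀.
  3. Walk through sorted points, maintaining a stack; pop the top while the last three entries make a non-left turn (cross product ≤ 0).
  4. Final stack is the convex hull in CCW order: (-3, -10), (4, -5), (8, 3), (5, 6), (-9, -8).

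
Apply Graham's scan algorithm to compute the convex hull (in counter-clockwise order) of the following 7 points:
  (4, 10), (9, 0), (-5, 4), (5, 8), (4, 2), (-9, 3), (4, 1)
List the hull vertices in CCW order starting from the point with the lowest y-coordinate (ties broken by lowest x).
Hull (CCW) = [(9, 0), (4, 10), (-9, 3)]

Graham scan procedure:
  1. Find the pivot p₀ = point with lowest y (tie → lowest x): (9, 0).
  2. Sort the remaining points by polar angle around p₀.
  3. Walk through sorted points, maintaining a stack; pop the top while the last three entries make a non-left turn (cross product ≤ 0).
  4. Final stack is the convex hull in CCW order: (9, 0), (4, 10), (-9, 3).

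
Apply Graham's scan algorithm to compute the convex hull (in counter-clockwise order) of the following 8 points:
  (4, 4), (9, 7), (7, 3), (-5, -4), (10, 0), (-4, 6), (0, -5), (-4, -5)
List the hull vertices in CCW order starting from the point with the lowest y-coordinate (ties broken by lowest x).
Hull (CCW) = [(-4, -5), (0, -5), (10, 0), (9, 7), (-4, 6), (-5, -4)]

Graham scan procedure:
  1. Find the pivot p₀ = point with lowest y (tie → lowest x): (-4, -5).
  2. Sort the remaining points by polar angle around p₀.
  3. Walk through sorted points, maintaining a stack; pop the top while the last three entries make a non-left turn (cross product ≤ 0).
  4. Final stack is the convex hull in CCW order: (-4, -5), (0, -5), (10, 0), (9, 7), (-4, 6), (-5, -4).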